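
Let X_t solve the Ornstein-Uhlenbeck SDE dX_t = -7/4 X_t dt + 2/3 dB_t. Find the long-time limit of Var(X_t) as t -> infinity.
lim Var(X_t) = 8/63

The OU SDE dX = -theta X dt + sigma dB admits the integrating factor exp(theta t): d(exp(theta t) X_t) = sigma exp(theta t) dB_t. Integrating from 0 to t gives X_t = x_0 * exp(-theta t) + sigma * int_0^t exp(-theta (t-s)) dB_s for any initial x_0. The Itô integral has variance (by the Itô isometry) sigma^2 * int_0^t exp(-2 theta (t - s)) ds = sigma^2 * (1 - exp(-2 theta t)) / (2 theta), independent of x_0.
With theta = 7/4, sigma = 2/3:
  Var(X_t) = (2/3)^2 * (1 - exp(-2*7/4 t)) / (2 * 7/4) = 8/63 - 8*exp(-7*t/2)/63.
As t -> infinity, exp(-2*7/4 t) -> 0, so the stationary variance is sigma^2 / (2 theta) = 8/63.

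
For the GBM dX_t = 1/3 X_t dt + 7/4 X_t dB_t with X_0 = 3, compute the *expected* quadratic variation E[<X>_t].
E[<X>_t] = 1323*exp(179*t/48)/179 - 1323/179

<X>_t = int_0^t ((7/4) * X_s)^2 ds. Taking expectation inside the integral: E[<X>_t] = (7/4)^2 * int_0^t E[X_s^2] ds. For GBM, E[X_s^2] = x_0^2 * exp((2 mu + sigma^2) s). Integrating:
  E[<X>_t] = (7/4)^2 * 3^2 * (exp((2*(1/3) + (7/4)^2) t) - 1) / (2*(1/3) + (7/4)^2)
           = (7/4)^2 * 3^2 * (exp((179/48) t) - 1) / (179/48) = 1323*exp(179*t/48)/179 - 1323/179.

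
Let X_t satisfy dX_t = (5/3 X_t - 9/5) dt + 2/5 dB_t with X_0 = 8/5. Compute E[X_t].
E[X_t] = 13*exp(5*t/3)/25 + 27/25

Taking expectations and using E[dB_t] = 0, the mean m(t) = E[X_t] satisfies the ODE m'(t) = a m(t) + b with m(0) = x_0. With a = 5/3, b = -9/5, x_0 = 8/5, the solution is
  m(t) = x_0 * exp(a t) + (b/a) * (exp(a t) - 1)
       = (8/5) * exp((5/3) t) + ((-9/5)/(5/3)) * (exp((5/3) t) - 1)
       = 13*exp(5*t/3)/25 + 27/25.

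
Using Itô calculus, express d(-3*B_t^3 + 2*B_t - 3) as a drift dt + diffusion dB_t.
d(-3*B_t^3 + 2*B_t - 3) = (-9*B_t) dt + (2 - 9*B_t^2) dB_t

Itô's formula for f(B_t) gives d f(B_t) = f'(B_t) dB_t + (1/2) f''(B_t) dt. Compute derivatives of f(x) = -3*x^3 + 2*x - 3:
  f'(x)  = 2 - 9*x^2
  f''(x) = -18*x
Substitute x = B_t and multiply the f'' term by 1/2:
  drift     = (1/2) * (-18*x) evaluated at B_t = -9*B_t
  diffusion = (2 - 9*x^2) evaluated at B_t = 2 - 9*B_t^2
Therefore d(-3*B_t^3 + 2*B_t - 3) = (-9*B_t) dt + (2 - 9*B_t^2) dB_t.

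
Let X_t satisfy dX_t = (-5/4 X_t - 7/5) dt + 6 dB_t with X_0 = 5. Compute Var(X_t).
Var(X_t) = 72/5 - 72*exp(-5*t/2)/5

The variance V(t) = Var(X_t) satisfies V'(t) = 2 a V(t) + c^2 with V(0) = 0 (drift coefficient is linear in X, diffusion is constant). With a = -5/4, c = 6, the solution is
  V(t) = (c^2 / (2 a)) * (exp(2 a t) - 1)
       = (6^2 / (2*(-5/4))) * (exp((-5/2) t) - 1)
       = 72/5 - 72*exp(-5*t/2)/5.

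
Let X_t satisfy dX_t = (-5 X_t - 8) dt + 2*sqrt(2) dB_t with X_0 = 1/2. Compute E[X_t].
E[X_t] = -8/5 + 21*exp(-5*t)/10

Taking expectations and using E[dB_t] = 0, the mean m(t) = E[X_t] satisfies the ODE m'(t) = a m(t) + b with m(0) = x_0. With a = -5, b = -8, x_0 = 1/2, the solution is
  m(t) = x_0 * exp(a t) + (b/a) * (exp(a t) - 1)
       = (1/2) * exp((-5) t) + ((-8)/(-5)) * (exp((-5) t) - 1)
       = -8/5 + 21*exp(-5*t)/10.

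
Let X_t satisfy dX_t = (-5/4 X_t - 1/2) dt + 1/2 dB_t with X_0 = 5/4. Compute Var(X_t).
Var(X_t) = 1/10 - exp(-5*t/2)/10

The variance V(t) = Var(X_t) satisfies V'(t) = 2 a V(t) + c^2 with V(0) = 0 (drift coefficient is linear in X, diffusion is constant). With a = -5/4, c = 1/2, the solution is
  V(t) = (c^2 / (2 a)) * (exp(2 a t) - 1)
       = ((1/2)^2 / (2*(-5/4))) * (exp((-5/2) t) - 1)
       = 1/10 - exp(-5*t/2)/10.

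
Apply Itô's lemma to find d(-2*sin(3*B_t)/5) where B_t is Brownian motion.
d(-2*sin(3*B_t)/5) = (9*sin(3*B_t)/5) dt + (-6*cos(3*B_t)/5) dB_t

Itô's formula for f(B_t) gives d f(B_t) = f'(B_t) dB_t + (1/2) f''(B_t) dt. Compute derivatives of f(x) = -2*sin(3*x)/5:
  f'(x)  = -6*cos(3*x)/5
  f''(x) = 18*sin(3*x)/5
Substitute x = B_t and multiply the f'' term by 1/2:
  drift     = (1/2) * (18*sin(3*x)/5) evaluated at B_t = 9*sin(3*B_t)/5
  diffusion = (-6*cos(3*x)/5) evaluated at B_t = -6*cos(3*B_t)/5
Therefore d(-2*sin(3*B_t)/5) = (9*sin(3*B_t)/5) dt + (-6*cos(3*B_t)/5) dB_t.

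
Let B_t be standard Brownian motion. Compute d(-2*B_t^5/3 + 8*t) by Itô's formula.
d(-2*B_t^5/3 + 8*t) = (8 - 20*B_t^3/3) dt + (-10*B_t^4/3) dB_t

Itô's formula for f(t, x): d f(t, B_t) = (f_t + (1/2) f_xx) dt + f_x dB_t. Compute partials of f(t, x) = 8*t - 2*x^5/3:
  f_t(t,x)  = 8
  f_x(t,x)  = -10*x^4/3
  f_xx(t,x) = -40*x^3/3
Assemble drift = f_t + (1/2) f_xx = 8 - 20*x^3/3 and diffusion = f_x = -10*x^4/3. Substituting x = B_t:
  d(-2*B_t^5/3 + 8*t) = (8 - 20*B_t^3/3) dt + (-10*B_t^4/3) dB_t.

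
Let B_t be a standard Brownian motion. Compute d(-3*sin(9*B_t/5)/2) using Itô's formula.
d(-3*sin(9*B_t/5)/2) = (243*sin(9*B_t/5)/100) dt + (-27*cos(9*B_t/5)/10) dB_t

Itô's formula for f(B_t) gives d f(B_t) = f'(B_t) dB_t + (1/2) f''(B_t) dt. Compute derivatives of f(x) = -3*sin(9*x/5)/2:
  f'(x)  = -27*cos(9*x/5)/10
  f''(x) = 243*sin(9*x/5)/50
Substitute x = B_t and multiply the f'' term by 1/2:
  drift     = (1/2) * (243*sin(9*x/5)/50) evaluated at B_t = 243*sin(9*B_t/5)/100
  diffusion = (-27*cos(9*x/5)/10) evaluated at B_t = -27*cos(9*B_t/5)/10
Therefore d(-3*sin(9*B_t/5)/2) = (243*sin(9*B_t/5)/100) dt + (-27*cos(9*B_t/5)/10) dB_t.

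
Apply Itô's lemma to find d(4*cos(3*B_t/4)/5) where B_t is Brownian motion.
d(4*cos(3*B_t/4)/5) = (-9*cos(3*B_t/4)/40) dt + (-3*sin(3*B_t/4)/5) dB_t

Itô's formula for f(B_t) gives d f(B_t) = f'(B_t) dB_t + (1/2) f''(B_t) dt. Compute derivatives of f(x) = 4*cos(3*x/4)/5:
  f'(x)  = -3*sin(3*x/4)/5
  f''(x) = -9*cos(3*x/4)/20
Substitute x = B_t and multiply the f'' term by 1/2:
  drift     = (1/2) * (-9*cos(3*x/4)/20) evaluated at B_t = -9*cos(3*B_t/4)/40
  diffusion = (-3*sin(3*x/4)/5) evaluated at B_t = -3*sin(3*B_t/4)/5
Therefore d(4*cos(3*B_t/4)/5) = (-9*cos(3*B_t/4)/40) dt + (-3*sin(3*B_t/4)/5) dB_t.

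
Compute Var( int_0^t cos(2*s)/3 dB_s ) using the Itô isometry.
Var = t/18 + sin(4*t)/72

The Itô integral of a deterministic integrand f(s) has mean 0 because each increment f(s) * (B_{s+ds} - B_s) has mean 0. By the Itô isometry:
  Var( int_0^t f(s) dB_s ) = E[ (int_0^t f(s) dB_s)^2 ] = int_0^t f(s)^2 ds.
Here f(s) = cos(2*s)/3, so f(s)^2 = cos(2*s)^2/9. Integrate:
  int_0^t (cos(2*s)^2/9) ds = t/18 + sin(4*t)/72.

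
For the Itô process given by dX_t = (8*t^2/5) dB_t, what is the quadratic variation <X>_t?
<X>_t = 64*t^5/125

For an Itô process dX_t = a(t) dt + b(t) dB_t, the quadratic variation is <X>_t = int_0^t b(s)^2 ds (the drift term does not contribute). Here b(s) = 8*s^2/5, so
  b(s)^2 = 64*s^4/25.
Integrating from 0 to t:
  <X>_t = int_0^t (64*s^4/25) ds = 64*t^5/125.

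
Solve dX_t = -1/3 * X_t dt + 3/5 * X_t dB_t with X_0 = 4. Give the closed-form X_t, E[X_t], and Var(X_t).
X_t = 4 * exp((-77/150) t + (3/5) B_t); E[X_t] = 4*exp(-t/3); Var(X_t) = (16*exp(9*t/25) - 16)*exp(-2*t/3)

For GBM dX = mu X dt + sigma X dB with X_0 = x_0, apply Itô to Y = log X: dY = (mu - sigma^2/2) dt + sigma dB, so Y_t = log(x_0) + (mu - sigma^2/2) t + sigma B_t and hence X_t = x_0 * exp((mu - sigma^2/2) t + sigma B_t).
With mu = -1/3, sigma = 3/5, x_0 = 4, this gives:
  X_t = 4 * exp((-77/150) * t + (3/5) * B_t).
Since sigma*B_t ~ Normal(0, sigma^2 t), E[exp(sigma*B_t)] = exp(sigma^2 t / 2); so E[X_t] = x_0 * exp((mu - sigma^2/2) t) * exp(sigma^2 t / 2) = x_0 * exp(mu t) = 4*exp(-t/3).
Var(X_t) = E[X_t^2] - (E[X_t])^2 = x_0^2 * exp(2 mu t) * (exp(sigma^2 t) - 1) = (16*exp(9*t/25) - 16)*exp(-2*t/3).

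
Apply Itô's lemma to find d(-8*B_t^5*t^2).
d(-8*B_t^5*t^2) = (16*B_t^3*t*(-B_t^2 - 5*t)) dt + (-40*B_t^4*t^2) dB_t

Itô's formula for f(t, x): d f(t, B_t) = (f_t + (1/2) f_xx) dt + f_x dB_t. Compute partials of f(t, x) = -8*t^2*x^5:
  f_t(t,x)  = -16*t*x^5
  f_x(t,x)  = -40*t^2*x^4
  f_xx(t,x) = -160*t^2*x^3
Assemble drift = f_t + (1/2) f_xx = 16*t*x^3*(-5*t - x^2) and diffusion = f_x = -40*t^2*x^4. Substituting x = B_t:
  d(-8*B_t^5*t^2) = (16*B_t^3*t*(-B_t^2 - 5*t)) dt + (-40*B_t^4*t^2) dB_t.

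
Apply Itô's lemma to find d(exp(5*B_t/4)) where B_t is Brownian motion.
d(exp(5*B_t/4)) = (25*exp(5*B_t/4)/32) dt + (5*exp(5*B_t/4)/4) dB_t

Itô's formula for f(B_t) gives d f(B_t) = f'(B_t) dB_t + (1/2) f''(B_t) dt. Compute derivatives of f(x) = exp(5*x/4):
  f'(x)  = 5*exp(5*x/4)/4
  f''(x) = 25*exp(5*x/4)/16
Substitute x = B_t and multiply the f'' term by 1/2:
  drift     = (1/2) * (25*exp(5*x/4)/16) evaluated at B_t = 25*exp(5*B_t/4)/32
  diffusion = (5*exp(5*x/4)/4) evaluated at B_t = 5*exp(5*B_t/4)/4
Therefore d(exp(5*B_t/4)) = (25*exp(5*B_t/4)/32) dt + (5*exp(5*B_t/4)/4) dB_t.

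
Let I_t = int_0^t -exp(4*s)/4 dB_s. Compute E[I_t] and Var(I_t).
E[I_t] = 0; Var(I_t) = exp(8*t)/128 - 1/128

The Itô integral of a deterministic integrand f(s) has mean 0 because each increment f(s) * (B_{s+ds} - B_s) has mean 0. By the Itô isometry:
  Var( int_0^t f(s) dB_s ) = E[ (int_0^t f(s) dB_s)^2 ] = int_0^t f(s)^2 ds.
Here f(s) = -exp(4*s)/4, so f(s)^2 = exp(8*s)/16. Integrate:
  int_0^t (exp(8*s)/16) ds = exp(8*t)/128 - 1/128.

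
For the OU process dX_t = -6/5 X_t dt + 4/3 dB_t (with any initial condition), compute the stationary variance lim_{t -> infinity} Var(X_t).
lim Var(X_t) = 20/27

The OU SDE dX = -theta X dt + sigma dB admits the integrating factor exp(theta t): d(exp(theta t) X_t) = sigma exp(theta t) dB_t. Integrating from 0 to t gives X_t = x_0 * exp(-theta t) + sigma * int_0^t exp(-theta (t-s)) dB_s for any initial x_0. The Itô integral has variance (by the Itô isometry) sigma^2 * int_0^t exp(-2 theta (t - s)) ds = sigma^2 * (1 - exp(-2 theta t)) / (2 theta), independent of x_0.
With theta = 6/5, sigma = 4/3:
  Var(X_t) = (4/3)^2 * (1 - exp(-2*6/5 t)) / (2 * 6/5) = 20/27 - 20*exp(-12*t/5)/27.
As t -> infinity, exp(-2*6/5 t) -> 0, so the stationary variance is sigma^2 / (2 theta) = 20/27.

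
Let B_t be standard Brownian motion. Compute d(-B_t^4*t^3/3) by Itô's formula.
d(-B_t^4*t^3/3) = (B_t^2*t^2*(-B_t^2 - 2*t)) dt + (-4*B_t^3*t^3/3) dB_t

Itô's formula for f(t, x): d f(t, B_t) = (f_t + (1/2) f_xx) dt + f_x dB_t. Compute partials of f(t, x) = -t^3*x^4/3:
  f_t(t,x)  = -t^2*x^4
  f_x(t,x)  = -4*t^3*x^3/3
  f_xx(t,x) = -4*t^3*x^2
Assemble drift = f_t + (1/2) f_xx = t^2*x^2*(-2*t - x^2) and diffusion = f_x = -4*t^3*x^3/3. Substituting x = B_t:
  d(-B_t^4*t^3/3) = (B_t^2*t^2*(-B_t^2 - 2*t)) dt + (-4*B_t^3*t^3/3) dB_t.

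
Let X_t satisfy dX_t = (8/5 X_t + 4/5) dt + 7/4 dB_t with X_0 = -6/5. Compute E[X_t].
E[X_t] = -7*exp(8*t/5)/10 - 1/2

Taking expectations and using E[dB_t] = 0, the mean m(t) = E[X_t] satisfies the ODE m'(t) = a m(t) + b with m(0) = x_0. With a = 8/5, b = 4/5, x_0 = -6/5, the solution is
  m(t) = x_0 * exp(a t) + (b/a) * (exp(a t) - 1)
       = (-6/5) * exp((8/5) t) + ((4/5)/(8/5)) * (exp((8/5) t) - 1)
       = -7*exp(8*t/5)/10 - 1/2.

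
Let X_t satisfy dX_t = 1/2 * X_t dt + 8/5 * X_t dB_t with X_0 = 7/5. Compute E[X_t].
E[X_t] = 7*exp(t/2)/5

For GBM dX = mu X dt + sigma X dB with X_0 = x_0, apply Itô to Y = log X: dY = (mu - sigma^2/2) dt + sigma dB, so Y_t = log(x_0) + (mu - sigma^2/2) t + sigma B_t and hence X_t = x_0 * exp((mu - sigma^2/2) t + sigma B_t).
With mu = 1/2, sigma = 8/5, x_0 = 7/5, this gives:
  X_t = 7/5 * exp((-39/50) * t + (8/5) * B_t).
Since sigma*B_t ~ Normal(0, sigma^2 t), E[exp(sigma*B_t)] = exp(sigma^2 t / 2); so E[X_t] = x_0 * exp((mu - sigma^2/2) t) * exp(sigma^2 t / 2) = x_0 * exp(mu t) = 7*exp(t/2)/5.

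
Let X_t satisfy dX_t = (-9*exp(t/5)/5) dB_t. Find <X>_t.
<X>_t = 81*exp(2*t/5)/10 - 81/10

For an Itô process dX_t = a(t) dt + b(t) dB_t, the quadratic variation is <X>_t = int_0^t b(s)^2 ds (the drift term does not contribute). Here b(s) = -9*exp(s/5)/5, so
  b(s)^2 = 81*exp(2*s/5)/25.
Integrating from 0 to t:
  <X>_t = int_0^t (81*exp(2*s/5)/25) ds = 81*exp(2*t/5)/10 - 81/10.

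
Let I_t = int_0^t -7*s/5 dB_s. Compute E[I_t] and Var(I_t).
E[I_t] = 0; Var(I_t) = 49*t^3/75

The Itô integral of a deterministic integrand f(s) has mean 0 because each increment f(s) * (B_{s+ds} - B_s) has mean 0. By the Itô isometry:
  Var( int_0^t f(s) dB_s ) = E[ (int_0^t f(s) dB_s)^2 ] = int_0^t f(s)^2 ds.
Here f(s) = -7*s/5, so f(s)^2 = 49*s^2/25. Integrate:
  int_0^t (49*s^2/25) ds = 49*t^3/75.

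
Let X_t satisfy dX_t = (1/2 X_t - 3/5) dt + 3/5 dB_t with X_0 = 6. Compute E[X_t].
E[X_t] = 24*exp(t/2)/5 + 6/5

Taking expectations and using E[dB_t] = 0, the mean m(t) = E[X_t] satisfies the ODE m'(t) = a m(t) + b with m(0) = x_0. With a = 1/2, b = -3/5, x_0 = 6, the solution is
  m(t) = x_0 * exp(a t) + (b/a) * (exp(a t) - 1)
       = 6 * exp((1/2) t) + ((-3/5)/(1/2)) * (exp((1/2) t) - 1)
       = 24*exp(t/2)/5 + 6/5.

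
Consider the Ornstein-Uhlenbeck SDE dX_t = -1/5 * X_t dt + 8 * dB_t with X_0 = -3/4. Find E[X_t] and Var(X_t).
E[X_t] = -3*exp(-t/5)/4; Var(X_t) = 160 - 160*exp(-2*t/5)

The OU SDE dX = -theta X dt + sigma dB admits the integrating factor exp(theta t): d(exp(theta t) X_t) = sigma exp(theta t) dB_t. Integrating from 0 to t:
  X_t = x_0 * exp(-theta t) + sigma * int_0^t exp(-theta (t-s)) dB_s.
The Itô integral has mean 0 and (by the Itô isometry) variance sigma^2 * int_0^t exp(-2 theta (t - s)) ds = sigma^2 * (1 - exp(-2 theta t)) / (2 theta).
With theta = 1/5, sigma = 8, x_0 = -3/4:
  E[X_t] = -3/4 * exp(-1/5 t) = -3*exp(-t/5)/4
  Var(X_t) = (8)^2 * (1 - exp(-2*1/5 t)) / (2 * 1/5) = 160 - 160*exp(-2*t/5).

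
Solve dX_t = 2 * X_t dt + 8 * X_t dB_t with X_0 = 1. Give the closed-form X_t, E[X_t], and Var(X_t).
X_t = 1 * exp((-30) t + (8) B_t); E[X_t] = exp(2*t); Var(X_t) = exp(68*t) - exp(4*t)

For GBM dX = mu X dt + sigma X dB with X_0 = x_0, apply Itô to Y = log X: dY = (mu - sigma^2/2) dt + sigma dB, so Y_t = log(x_0) + (mu - sigma^2/2) t + sigma B_t and hence X_t = x_0 * exp((mu - sigma^2/2) t + sigma B_t).
With mu = 2, sigma = 8, x_0 = 1, this gives:
  X_t = 1 * exp((-30) * t + (8) * B_t).
Since sigma*B_t ~ Normal(0, sigma^2 t), E[exp(sigma*B_t)] = exp(sigma^2 t / 2); so E[X_t] = x_0 * exp((mu - sigma^2/2) t) * exp(sigma^2 t / 2) = x_0 * exp(mu t) = exp(2*t).
Var(X_t) = E[X_t^2] - (E[X_t])^2 = x_0^2 * exp(2 mu t) * (exp(sigma^2 t) - 1) = exp(68*t) - exp(4*t).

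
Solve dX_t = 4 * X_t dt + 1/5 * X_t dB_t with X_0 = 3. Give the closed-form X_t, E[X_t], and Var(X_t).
X_t = 3 * exp((199/50) t + (1/5) B_t); E[X_t] = 3*exp(4*t); Var(X_t) = 9*(exp(t/25) - 1)*exp(8*t)

For GBM dX = mu X dt + sigma X dB with X_0 = x_0, apply Itô to Y = log X: dY = (mu - sigma^2/2) dt + sigma dB, so Y_t = log(x_0) + (mu - sigma^2/2) t + sigma B_t and hence X_t = x_0 * exp((mu - sigma^2/2) t + sigma B_t).
With mu = 4, sigma = 1/5, x_0 = 3, this gives:
  X_t = 3 * exp((199/50) * t + (1/5) * B_t).
Since sigma*B_t ~ Normal(0, sigma^2 t), E[exp(sigma*B_t)] = exp(sigma^2 t / 2); so E[X_t] = x_0 * exp((mu - sigma^2/2) t) * exp(sigma^2 t / 2) = x_0 * exp(mu t) = 3*exp(4*t).
Var(X_t) = E[X_t^2] - (E[X_t])^2 = x_0^2 * exp(2 mu t) * (exp(sigma^2 t) - 1) = 9*(exp(t/25) - 1)*exp(8*t).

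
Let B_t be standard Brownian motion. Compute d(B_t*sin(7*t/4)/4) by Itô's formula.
d(B_t*sin(7*t/4)/4) = (7*B_t*cos(7*t/4)/16) dt + (sin(7*t/4)/4) dB_t

Itô's formula for f(t, x): d f(t, B_t) = (f_t + (1/2) f_xx) dt + f_x dB_t. Compute partials of f(t, x) = x*sin(7*t/4)/4:
  f_t(t,x)  = 7*x*cos(7*t/4)/16
  f_x(t,x)  = sin(7*t/4)/4
  f_xx(t,x) = 0
Assemble drift = f_t + (1/2) f_xx = 7*x*cos(7*t/4)/16 and diffusion = f_x = sin(7*t/4)/4. Substituting x = B_t:
  d(B_t*sin(7*t/4)/4) = (7*B_t*cos(7*t/4)/16) dt + (sin(7*t/4)/4) dB_t.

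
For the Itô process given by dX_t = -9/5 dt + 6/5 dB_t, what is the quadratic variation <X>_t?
<X>_t = 36*t/25

For an Itô process dX_t = a(t) dt + b(t) dB_t, the quadratic variation is <X>_t = int_0^t b(s)^2 ds (the drift term does not contribute). Here b(s) = 6/5, so
  b(s)^2 = 36/25.
Integrating from 0 to t:
  <X>_t = int_0^t (36/25) ds = 36*t/25.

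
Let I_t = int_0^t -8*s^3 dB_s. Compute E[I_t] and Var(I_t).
E[I_t] = 0; Var(I_t) = 64*t^7/7

The Itô integral of a deterministic integrand f(s) has mean 0 because each increment f(s) * (B_{s+ds} - B_s) has mean 0. By the Itô isometry:
  Var( int_0^t f(s) dB_s ) = E[ (int_0^t f(s) dB_s)^2 ] = int_0^t f(s)^2 ds.
Here f(s) = -8*s^3, so f(s)^2 = 64*s^6. Integrate:
  int_0^t (64*s^6) ds = 64*t^7/7.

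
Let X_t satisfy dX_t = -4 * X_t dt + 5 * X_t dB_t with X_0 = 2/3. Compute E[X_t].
E[X_t] = 2*exp(-4*t)/3

For GBM dX = mu X dt + sigma X dB with X_0 = x_0, apply Itô to Y = log X: dY = (mu - sigma^2/2) dt + sigma dB, so Y_t = log(x_0) + (mu - sigma^2/2) t + sigma B_t and hence X_t = x_0 * exp((mu - sigma^2/2) t + sigma B_t).
With mu = -4, sigma = 5, x_0 = 2/3, this gives:
  X_t = 2/3 * exp((-33/2) * t + (5) * B_t).
Since sigma*B_t ~ Normal(0, sigma^2 t), E[exp(sigma*B_t)] = exp(sigma^2 t / 2); so E[X_t] = x_0 * exp((mu - sigma^2/2) t) * exp(sigma^2 t / 2) = x_0 * exp(mu t) = 2*exp(-4*t)/3.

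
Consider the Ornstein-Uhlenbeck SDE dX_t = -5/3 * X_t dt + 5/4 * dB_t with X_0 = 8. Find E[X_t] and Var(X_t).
E[X_t] = 8*exp(-5*t/3); Var(X_t) = 15/32 - 15*exp(-10*t/3)/32

The OU SDE dX = -theta X dt + sigma dB admits the integrating factor exp(theta t): d(exp(theta t) X_t) = sigma exp(theta t) dB_t. Integrating from 0 to t:
  X_t = x_0 * exp(-theta t) + sigma * int_0^t exp(-theta (t-s)) dB_s.
The Itô integral has mean 0 and (by the Itô isometry) variance sigma^2 * int_0^t exp(-2 theta (t - s)) ds = sigma^2 * (1 - exp(-2 theta t)) / (2 theta).
With theta = 5/3, sigma = 5/4, x_0 = 8:
  E[X_t] = 8 * exp(-5/3 t) = 8*exp(-5*t/3)
  Var(X_t) = (5/4)^2 * (1 - exp(-2*5/3 t)) / (2 * 5/3) = 15/32 - 15*exp(-10*t/3)/32.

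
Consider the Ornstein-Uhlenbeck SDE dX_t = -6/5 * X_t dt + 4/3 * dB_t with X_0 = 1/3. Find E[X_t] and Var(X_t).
E[X_t] = exp(-6*t/5)/3; Var(X_t) = 20/27 - 20*exp(-12*t/5)/27

The OU SDE dX = -theta X dt + sigma dB admits the integrating factor exp(theta t): d(exp(theta t) X_t) = sigma exp(theta t) dB_t. Integrating from 0 to t:
  X_t = x_0 * exp(-theta t) + sigma * int_0^t exp(-theta (t-s)) dB_s.
The Itô integral has mean 0 and (by the Itô isometry) variance sigma^2 * int_0^t exp(-2 theta (t - s)) ds = sigma^2 * (1 - exp(-2 theta t)) / (2 theta).
With theta = 6/5, sigma = 4/3, x_0 = 1/3:
  E[X_t] = 1/3 * exp(-6/5 t) = exp(-6*t/5)/3
  Var(X_t) = (4/3)^2 * (1 - exp(-2*6/5 t)) / (2 * 6/5) = 20/27 - 20*exp(-12*t/5)/27.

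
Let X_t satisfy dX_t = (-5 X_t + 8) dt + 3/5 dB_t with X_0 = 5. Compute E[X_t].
E[X_t] = 8/5 + 17*exp(-5*t)/5

Taking expectations and using E[dB_t] = 0, the mean m(t) = E[X_t] satisfies the ODE m'(t) = a m(t) + b with m(0) = x_0. With a = -5, b = 8, x_0 = 5, the solution is
  m(t) = x_0 * exp(a t) + (b/a) * (exp(a t) - 1)
       = 5 * exp((-5) t) + (8/(-5)) * (exp((-5) t) - 1)
       = 8/5 + 17*exp(-5*t)/5.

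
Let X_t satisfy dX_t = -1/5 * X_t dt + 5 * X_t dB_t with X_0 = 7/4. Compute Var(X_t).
Var(X_t) = (49*exp(25*t) - 49)*exp(-2*t/5)/16

For GBM dX = mu X dt + sigma X dB with X_0 = x_0, apply Itô to Y = log X: dY = (mu - sigma^2/2) dt + sigma dB, so Y_t = log(x_0) + (mu - sigma^2/2) t + sigma B_t and hence X_t = x_0 * exp((mu - sigma^2/2) t + sigma B_t).
With mu = -1/5, sigma = 5, x_0 = 7/4, this gives:
  X_t = 7/4 * exp((-127/10) * t + (5) * B_t).
Since sigma*B_t ~ Normal(0, sigma^2 t), E[exp(sigma*B_t)] = exp(sigma^2 t / 2); so E[X_t] = x_0 * exp((mu - sigma^2/2) t) * exp(sigma^2 t / 2) = x_0 * exp(mu t) = 7*exp(-t/5)/4.
Var(X_t) = E[X_t^2] - (E[X_t])^2 = x_0^2 * exp(2 mu t) * (exp(sigma^2 t) - 1) = (49*exp(25*t) - 49)*exp(-2*t/5)/16.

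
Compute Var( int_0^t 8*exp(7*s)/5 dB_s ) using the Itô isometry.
Var = 32*exp(14*t)/175 - 32/175

The Itô integral of a deterministic integrand f(s) has mean 0 because each increment f(s) * (B_{s+ds} - B_s) has mean 0. By the Itô isometry:
  Var( int_0^t f(s) dB_s ) = E[ (int_0^t f(s) dB_s)^2 ] = int_0^t f(s)^2 ds.
Here f(s) = 8*exp(7*s)/5, so f(s)^2 = 64*exp(14*s)/25. Integrate:
  int_0^t (64*exp(14*s)/25) ds = 32*exp(14*t)/175 - 32/175.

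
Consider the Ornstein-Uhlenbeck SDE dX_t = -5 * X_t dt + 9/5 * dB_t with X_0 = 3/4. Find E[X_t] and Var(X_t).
E[X_t] = 3*exp(-5*t)/4; Var(X_t) = 81/250 - 81*exp(-10*t)/250

The OU SDE dX = -theta X dt + sigma dB admits the integrating factor exp(theta t): d(exp(theta t) X_t) = sigma exp(theta t) dB_t. Integrating from 0 to t:
  X_t = x_0 * exp(-theta t) + sigma * int_0^t exp(-theta (t-s)) dB_s.
The Itô integral has mean 0 and (by the Itô isometry) variance sigma^2 * int_0^t exp(-2 theta (t - s)) ds = sigma^2 * (1 - exp(-2 theta t)) / (2 theta).
With theta = 5, sigma = 9/5, x_0 = 3/4:
  E[X_t] = 3/4 * exp(-5 t) = 3*exp(-5*t)/4
  Var(X_t) = (9/5)^2 * (1 - exp(-2*5 t)) / (2 * 5) = 81/250 - 81*exp(-10*t)/250.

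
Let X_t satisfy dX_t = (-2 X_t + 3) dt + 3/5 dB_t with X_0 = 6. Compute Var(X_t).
Var(X_t) = 9/100 - 9*exp(-4*t)/100

The variance V(t) = Var(X_t) satisfies V'(t) = 2 a V(t) + c^2 with V(0) = 0 (drift coefficient is linear in X, diffusion is constant). With a = -2, c = 3/5, the solution is
  V(t) = (c^2 / (2 a)) * (exp(2 a t) - 1)
       = ((3/5)^2 / (2*(-2))) * (exp((-4) t) - 1)
       = 9/100 - 9*exp(-4*t)/100.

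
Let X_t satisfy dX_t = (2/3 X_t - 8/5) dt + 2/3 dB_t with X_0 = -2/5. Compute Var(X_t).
Var(X_t) = exp(4*t/3)/3 - 1/3

The variance V(t) = Var(X_t) satisfies V'(t) = 2 a V(t) + c^2 with V(0) = 0 (drift coefficient is linear in X, diffusion is constant). With a = 2/3, c = 2/3, the solution is
  V(t) = (c^2 / (2 a)) * (exp(2 a t) - 1)
       = ((2/3)^2 / (2*(2/3))) * (exp((4/3) t) - 1)
       = exp(4*t/3)/3 - 1/3.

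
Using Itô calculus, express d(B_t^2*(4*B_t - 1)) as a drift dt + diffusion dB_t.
d(B_t^2*(4*B_t - 1)) = (12*B_t - 1) dt + (2*B_t*(6*B_t - 1)) dB_t

Itô's formula for f(B_t) gives d f(B_t) = f'(B_t) dB_t + (1/2) f''(B_t) dt. Compute derivatives of f(x) = x^2*(4*x - 1):
  f'(x)  = 2*x*(6*x - 1)
  f''(x) = 24*x - 2
Substitute x = B_t and multiply the f'' term by 1/2:
  drift     = (1/2) * (24*x - 2) evaluated at B_t = 12*B_t - 1
  diffusion = (2*x*(6*x - 1)) evaluated at B_t = 2*B_t*(6*B_t - 1)
Therefore d(B_t^2*(4*B_t - 1)) = (12*B_t - 1) dt + (2*B_t*(6*B_t - 1)) dB_t.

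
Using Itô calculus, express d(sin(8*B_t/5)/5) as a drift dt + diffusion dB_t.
d(sin(8*B_t/5)/5) = (-32*sin(8*B_t/5)/125) dt + (8*cos(8*B_t/5)/25) dB_t

Itô's formula for f(B_t) gives d f(B_t) = f'(B_t) dB_t + (1/2) f''(B_t) dt. Compute derivatives of f(x) = sin(8*x/5)/5:
  f'(x)  = 8*cos(8*x/5)/25
  f''(x) = -64*sin(8*x/5)/125
Substitute x = B_t and multiply the f'' term by 1/2:
  drift     = (1/2) * (-64*sin(8*x/5)/125) evaluated at B_t = -32*sin(8*B_t/5)/125
  diffusion = (8*cos(8*x/5)/25) evaluated at B_t = 8*cos(8*B_t/5)/25
Therefore d(sin(8*B_t/5)/5) = (-32*sin(8*B_t/5)/125) dt + (8*cos(8*B_t/5)/25) dB_t.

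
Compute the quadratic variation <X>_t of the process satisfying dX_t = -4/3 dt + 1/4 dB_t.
<X>_t = t/16

For an Itô process dX_t = a(t) dt + b(t) dB_t, the quadratic variation is <X>_t = int_0^t b(s)^2 ds (the drift term does not contribute). Here b(s) = 1/4, so
  b(s)^2 = 1/16.
Integrating from 0 to t:
  <X>_t = int_0^t (1/16) ds = t/16.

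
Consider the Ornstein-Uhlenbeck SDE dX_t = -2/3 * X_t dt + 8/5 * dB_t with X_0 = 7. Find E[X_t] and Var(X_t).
E[X_t] = 7*exp(-2*t/3); Var(X_t) = 48/25 - 48*exp(-4*t/3)/25

The OU SDE dX = -theta X dt + sigma dB admits the integrating factor exp(theta t): d(exp(theta t) X_t) = sigma exp(theta t) dB_t. Integrating from 0 to t:
  X_t = x_0 * exp(-theta t) + sigma * int_0^t exp(-theta (t-s)) dB_s.
The Itô integral has mean 0 and (by the Itô isometry) variance sigma^2 * int_0^t exp(-2 theta (t - s)) ds = sigma^2 * (1 - exp(-2 theta t)) / (2 theta).
With theta = 2/3, sigma = 8/5, x_0 = 7:
  E[X_t] = 7 * exp(-2/3 t) = 7*exp(-2*t/3)
  Var(X_t) = (8/5)^2 * (1 - exp(-2*2/3 t)) / (2 * 2/3) = 48/25 - 48*exp(-4*t/3)/25.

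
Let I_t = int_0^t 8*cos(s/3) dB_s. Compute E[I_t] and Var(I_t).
E[I_t] = 0; Var(I_t) = 32*t + 48*sin(2*t/3)

The Itô integral of a deterministic integrand f(s) has mean 0 because each increment f(s) * (B_{s+ds} - B_s) has mean 0. By the Itô isometry:
  Var( int_0^t f(s) dB_s ) = E[ (int_0^t f(s) dB_s)^2 ] = int_0^t f(s)^2 ds.
Here f(s) = 8*cos(s/3), so f(s)^2 = 64*cos(s/3)^2. Integrate:
  int_0^t (64*cos(s/3)^2) ds = 32*t + 48*sin(2*t/3).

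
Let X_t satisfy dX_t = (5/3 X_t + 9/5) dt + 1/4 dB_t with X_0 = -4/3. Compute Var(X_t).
Var(X_t) = 3*exp(10*t/3)/160 - 3/160

The variance V(t) = Var(X_t) satisfies V'(t) = 2 a V(t) + c^2 with V(0) = 0 (drift coefficient is linear in X, diffusion is constant). With a = 5/3, c = 1/4, the solution is
  V(t) = (c^2 / (2 a)) * (exp(2 a t) - 1)
       = ((1/4)^2 / (2*(5/3))) * (exp((10/3) t) - 1)
       = 3*exp(10*t/3)/160 - 3/160.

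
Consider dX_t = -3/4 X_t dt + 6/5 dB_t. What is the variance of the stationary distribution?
lim Var(X_t) = 24/25

The OU SDE dX = -theta X dt + sigma dB admits the integrating factor exp(theta t): d(exp(theta t) X_t) = sigma exp(theta t) dB_t. Integrating from 0 to t gives X_t = x_0 * exp(-theta t) + sigma * int_0^t exp(-theta (t-s)) dB_s for any initial x_0. The Itô integral has variance (by the Itô isometry) sigma^2 * int_0^t exp(-2 theta (t - s)) ds = sigma^2 * (1 - exp(-2 theta t)) / (2 theta), independent of x_0.
With theta = 3/4, sigma = 6/5:
  Var(X_t) = (6/5)^2 * (1 - exp(-2*3/4 t)) / (2 * 3/4) = 24/25 - 24*exp(-3*t/2)/25.
As t -> infinity, exp(-2*3/4 t) -> 0, so the stationary variance is sigma^2 / (2 theta) = 24/25.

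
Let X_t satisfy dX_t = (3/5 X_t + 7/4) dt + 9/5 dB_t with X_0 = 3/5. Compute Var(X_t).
Var(X_t) = 27*exp(6*t/5)/10 - 27/10

The variance V(t) = Var(X_t) satisfies V'(t) = 2 a V(t) + c^2 with V(0) = 0 (drift coefficient is linear in X, diffusion is constant). With a = 3/5, c = 9/5, the solution is
  V(t) = (c^2 / (2 a)) * (exp(2 a t) - 1)
       = ((9/5)^2 / (2*(3/5))) * (exp((6/5) t) - 1)
       = 27*exp(6*t/5)/10 - 27/10.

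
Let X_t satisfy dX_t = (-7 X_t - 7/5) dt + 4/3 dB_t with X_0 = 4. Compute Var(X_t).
Var(X_t) = 8/63 - 8*exp(-14*t)/63

The variance V(t) = Var(X_t) satisfies V'(t) = 2 a V(t) + c^2 with V(0) = 0 (drift coefficient is linear in X, diffusion is constant). With a = -7, c = 4/3, the solution is
  V(t) = (c^2 / (2 a)) * (exp(2 a t) - 1)
       = ((4/3)^2 / (2*(-7))) * (exp((-14) t) - 1)
       = 8/63 - 8*exp(-14*t)/63.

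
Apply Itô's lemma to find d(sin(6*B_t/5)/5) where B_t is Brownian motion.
d(sin(6*B_t/5)/5) = (-18*sin(6*B_t/5)/125) dt + (6*cos(6*B_t/5)/25) dB_t

Itô's formula for f(B_t) gives d f(B_t) = f'(B_t) dB_t + (1/2) f''(B_t) dt. Compute derivatives of f(x) = sin(6*x/5)/5:
  f'(x)  = 6*cos(6*x/5)/25
  f''(x) = -36*sin(6*x/5)/125
Substitute x = B_t and multiply the f'' term by 1/2:
  drift     = (1/2) * (-36*sin(6*x/5)/125) evaluated at B_t = -18*sin(6*B_t/5)/125
  diffusion = (6*cos(6*x/5)/25) evaluated at B_t = 6*cos(6*B_t/5)/25
Therefore d(sin(6*B_t/5)/5) = (-18*sin(6*B_t/5)/125) dt + (6*cos(6*B_t/5)/25) dB_t.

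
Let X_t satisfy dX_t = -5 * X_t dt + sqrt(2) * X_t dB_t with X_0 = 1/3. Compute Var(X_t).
Var(X_t) = (exp(2*t) - 1)*exp(-10*t)/9

For GBM dX = mu X dt + sigma X dB with X_0 = x_0, apply Itô to Y = log X: dY = (mu - sigma^2/2) dt + sigma dB, so Y_t = log(x_0) + (mu - sigma^2/2) t + sigma B_t and hence X_t = x_0 * exp((mu - sigma^2/2) t + sigma B_t).
With mu = -5, sigma = sqrt(2), x_0 = 1/3, this gives:
  X_t = 1/3 * exp((-6) * t + (sqrt(2)) * B_t).
Since sigma*B_t ~ Normal(0, sigma^2 t), E[exp(sigma*B_t)] = exp(sigma^2 t / 2); so E[X_t] = x_0 * exp((mu - sigma^2/2) t) * exp(sigma^2 t / 2) = x_0 * exp(mu t) = exp(-5*t)/3.
Var(X_t) = E[X_t^2] - (E[X_t])^2 = x_0^2 * exp(2 mu t) * (exp(sigma^2 t) - 1) = (exp(2*t) - 1)*exp(-10*t)/9.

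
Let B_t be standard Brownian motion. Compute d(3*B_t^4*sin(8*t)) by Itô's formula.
d(3*B_t^4*sin(8*t)) = (B_t^2*(24*B_t^2*cos(8*t) + 18*sin(8*t))) dt + (12*B_t^3*sin(8*t)) dB_t

Itô's formula for f(t, x): d f(t, B_t) = (f_t + (1/2) f_xx) dt + f_x dB_t. Compute partials of f(t, x) = 3*x^4*sin(8*t):
  f_t(t,x)  = 24*x^4*cos(8*t)
  f_x(t,x)  = 12*x^3*sin(8*t)
  f_xx(t,x) = 36*x^2*sin(8*t)
Assemble drift = f_t + (1/2) f_xx = x^2*(24*x^2*cos(8*t) + 18*sin(8*t)) and diffusion = f_x = 12*x^3*sin(8*t). Substituting x = B_t:
  d(3*B_t^4*sin(8*t)) = (B_t^2*(24*B_t^2*cos(8*t) + 18*sin(8*t))) dt + (12*B_t^3*sin(8*t)) dB_t.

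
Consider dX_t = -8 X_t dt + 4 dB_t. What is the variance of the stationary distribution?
lim Var(X_t) = 1

The OU SDE dX = -theta X dt + sigma dB admits the integrating factor exp(theta t): d(exp(theta t) X_t) = sigma exp(theta t) dB_t. Integrating from 0 to t gives X_t = x_0 * exp(-theta t) + sigma * int_0^t exp(-theta (t-s)) dB_s for any initial x_0. The Itô integral has variance (by the Itô isometry) sigma^2 * int_0^t exp(-2 theta (t - s)) ds = sigma^2 * (1 - exp(-2 theta t)) / (2 theta), independent of x_0.
With theta = 8, sigma = 4:
  Var(X_t) = (4)^2 * (1 - exp(-2*8 t)) / (2 * 8) = 1 - exp(-16*t).
As t -> infinity, exp(-2*8 t) -> 0, so the stationary variance is sigma^2 / (2 theta) = 1.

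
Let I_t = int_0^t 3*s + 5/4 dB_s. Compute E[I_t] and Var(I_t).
E[I_t] = 0; Var(I_t) = t*(48*t^2 + 60*t + 25)/16

The Itô integral of a deterministic integrand f(s) has mean 0 because each increment f(s) * (B_{s+ds} - B_s) has mean 0. By the Itô isometry:
  Var( int_0^t f(s) dB_s ) = E[ (int_0^t f(s) dB_s)^2 ] = int_0^t f(s)^2 ds.
Here f(s) = 3*s + 5/4, so f(s)^2 = (12*s + 5)^2/16. Integrate:
  int_0^t ((12*s + 5)^2/16) ds = t*(48*t^2 + 60*t + 25)/16.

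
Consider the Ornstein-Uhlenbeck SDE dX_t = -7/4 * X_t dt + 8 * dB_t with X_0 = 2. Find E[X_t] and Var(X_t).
E[X_t] = 2*exp(-7*t/4); Var(X_t) = 128/7 - 128*exp(-7*t/2)/7

The OU SDE dX = -theta X dt + sigma dB admits the integrating factor exp(theta t): d(exp(theta t) X_t) = sigma exp(theta t) dB_t. Integrating from 0 to t:
  X_t = x_0 * exp(-theta t) + sigma * int_0^t exp(-theta (t-s)) dB_s.
The Itô integral has mean 0 and (by the Itô isometry) variance sigma^2 * int_0^t exp(-2 theta (t - s)) ds = sigma^2 * (1 - exp(-2 theta t)) / (2 theta).
With theta = 7/4, sigma = 8, x_0 = 2:
  E[X_t] = 2 * exp(-7/4 t) = 2*exp(-7*t/4)
  Var(X_t) = (8)^2 * (1 - exp(-2*7/4 t)) / (2 * 7/4) = 128/7 - 128*exp(-7*t/2)/7.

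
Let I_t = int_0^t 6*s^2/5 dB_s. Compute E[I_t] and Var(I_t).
E[I_t] = 0; Var(I_t) = 36*t^5/125

The Itô integral of a deterministic integrand f(s) has mean 0 because each increment f(s) * (B_{s+ds} - B_s) has mean 0. By the Itô isometry:
  Var( int_0^t f(s) dB_s ) = E[ (int_0^t f(s) dB_s)^2 ] = int_0^t f(s)^2 ds.
Here f(s) = 6*s^2/5, so f(s)^2 = 36*s^4/25. Integrate:
  int_0^t (36*s^4/25) ds = 36*t^5/125.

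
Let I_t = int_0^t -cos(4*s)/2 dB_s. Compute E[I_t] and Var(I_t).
E[I_t] = 0; Var(I_t) = t/8 + sin(4*t)*cos(4*t)/32

The Itô integral of a deterministic integrand f(s) has mean 0 because each increment f(s) * (B_{s+ds} - B_s) has mean 0. By the Itô isometry:
  Var( int_0^t f(s) dB_s ) = E[ (int_0^t f(s) dB_s)^2 ] = int_0^t f(s)^2 ds.
Here f(s) = -cos(4*s)/2, so f(s)^2 = cos(4*s)^2/4. Integrate:
  int_0^t (cos(4*s)^2/4) ds = t/8 + sin(4*t)*cos(4*t)/32.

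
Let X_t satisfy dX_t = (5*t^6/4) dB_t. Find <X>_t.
<X>_t = 25*t^13/208

For an Itô process dX_t = a(t) dt + b(t) dB_t, the quadratic variation is <X>_t = int_0^t b(s)^2 ds (the drift term does not contribute). Here b(s) = 5*s^6/4, so
  b(s)^2 = 25*s^12/16.
Integrating from 0 to t:
  <X>_t = int_0^t (25*s^12/16) ds = 25*t^13/208.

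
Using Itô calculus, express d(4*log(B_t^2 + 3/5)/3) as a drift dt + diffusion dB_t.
d(4*log(B_t^2 + 3/5)/3) = (20*(3 - 5*B_t^2)/(3*(5*B_t^2 + 3)^2)) dt + (40*B_t/(3*(5*B_t^2 + 3))) dB_t

Itô's formula for f(B_t) gives d f(B_t) = f'(B_t) dB_t + (1/2) f''(B_t) dt. Compute derivatives of f(x) = 4*log(x^2 + 3/5)/3:
  f'(x)  = 40*x/(3*(5*x^2 + 3))
  f''(x) = 40*(3 - 5*x^2)/(3*(5*x^2 + 3)^2)
Substitute x = B_t and multiply the f'' term by 1/2:
  drift     = (1/2) * (40*(3 - 5*x^2)/(3*(5*x^2 + 3)^2)) evaluated at B_t = 20*(3 - 5*B_t^2)/(3*(5*B_t^2 + 3)^2)
  diffusion = (40*x/(3*(5*x^2 + 3))) evaluated at B_t = 40*B_t/(3*(5*B_t^2 + 3))
Therefore d(4*log(B_t^2 + 3/5)/3) = (20*(3 - 5*B_t^2)/(3*(5*B_t^2 + 3)^2)) dt + (40*B_t/(3*(5*B_t^2 + 3))) dB_t.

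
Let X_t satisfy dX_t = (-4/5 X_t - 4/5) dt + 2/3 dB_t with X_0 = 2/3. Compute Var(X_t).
Var(X_t) = 5/18 - 5*exp(-8*t/5)/18

The variance V(t) = Var(X_t) satisfies V'(t) = 2 a V(t) + c^2 with V(0) = 0 (drift coefficient is linear in X, diffusion is constant). With a = -4/5, c = 2/3, the solution is
  V(t) = (c^2 / (2 a)) * (exp(2 a t) - 1)
       = ((2/3)^2 / (2*(-4/5))) * (exp((-8/5) t) - 1)
       = 5/18 - 5*exp(-8*t/5)/18.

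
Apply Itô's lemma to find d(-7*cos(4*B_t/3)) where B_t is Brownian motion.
d(-7*cos(4*B_t/3)) = (56*cos(4*B_t/3)/9) dt + (28*sin(4*B_t/3)/3) dB_t

Itô's formula for f(B_t) gives d f(B_t) = f'(B_t) dB_t + (1/2) f''(B_t) dt. Compute derivatives of f(x) = -7*cos(4*x/3):
  f'(x)  = 28*sin(4*x/3)/3
  f''(x) = 112*cos(4*x/3)/9
Substitute x = B_t and multiply the f'' term by 1/2:
  drift     = (1/2) * (112*cos(4*x/3)/9) evaluated at B_t = 56*cos(4*B_t/3)/9
  diffusion = (28*sin(4*x/3)/3) evaluated at B_t = 28*sin(4*B_t/3)/3
Therefore d(-7*cos(4*B_t/3)) = (56*cos(4*B_t/3)/9) dt + (28*sin(4*B_t/3)/3) dB_t.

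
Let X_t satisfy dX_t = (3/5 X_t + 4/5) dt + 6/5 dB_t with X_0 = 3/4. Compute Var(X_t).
Var(X_t) = 6*exp(6*t/5)/5 - 6/5

The variance V(t) = Var(X_t) satisfies V'(t) = 2 a V(t) + c^2 with V(0) = 0 (drift coefficient is linear in X, diffusion is constant). With a = 3/5, c = 6/5, the solution is
  V(t) = (c^2 / (2 a)) * (exp(2 a t) - 1)
       = ((6/5)^2 / (2*(3/5))) * (exp((6/5) t) - 1)
       = 6*exp(6*t/5)/5 - 6/5.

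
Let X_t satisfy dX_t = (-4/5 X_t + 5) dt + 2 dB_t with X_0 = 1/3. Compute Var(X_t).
Var(X_t) = 5/2 - 5*exp(-8*t/5)/2

The variance V(t) = Var(X_t) satisfies V'(t) = 2 a V(t) + c^2 with V(0) = 0 (drift coefficient is linear in X, diffusion is constant). With a = -4/5, c = 2, the solution is
  V(t) = (c^2 / (2 a)) * (exp(2 a t) - 1)
       = (2^2 / (2*(-4/5))) * (exp((-8/5) t) - 1)
       = 5/2 - 5*exp(-8*t/5)/2.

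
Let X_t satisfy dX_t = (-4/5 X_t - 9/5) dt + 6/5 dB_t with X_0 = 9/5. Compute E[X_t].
E[X_t] = -9/4 + 81*exp(-4*t/5)/20

Taking expectations and using E[dB_t] = 0, the mean m(t) = E[X_t] satisfies the ODE m'(t) = a m(t) + b with m(0) = x_0. With a = -4/5, b = -9/5, x_0 = 9/5, the solution is
  m(t) = x_0 * exp(a t) + (b/a) * (exp(a t) - 1)
       = (9/5) * exp((-4/5) t) + ((-9/5)/(-4/5)) * (exp((-4/5) t) - 1)
       = -9/4 + 81*exp(-4*t/5)/20.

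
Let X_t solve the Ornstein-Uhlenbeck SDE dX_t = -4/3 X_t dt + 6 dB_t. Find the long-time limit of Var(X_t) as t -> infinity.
lim Var(X_t) = 27/2

The OU SDE dX = -theta X dt + sigma dB admits the integrating factor exp(theta t): d(exp(theta t) X_t) = sigma exp(theta t) dB_t. Integrating from 0 to t gives X_t = x_0 * exp(-theta t) + sigma * int_0^t exp(-theta (t-s)) dB_s for any initial x_0. The Itô integral has variance (by the Itô isometry) sigma^2 * int_0^t exp(-2 theta (t - s)) ds = sigma^2 * (1 - exp(-2 theta t)) / (2 theta), independent of x_0.
With theta = 4/3, sigma = 6:
  Var(X_t) = (6)^2 * (1 - exp(-2*4/3 t)) / (2 * 4/3) = 27/2 - 27*exp(-8*t/3)/2.
As t -> infinity, exp(-2*4/3 t) -> 0, so the stationary variance is sigma^2 / (2 theta) = 27/2.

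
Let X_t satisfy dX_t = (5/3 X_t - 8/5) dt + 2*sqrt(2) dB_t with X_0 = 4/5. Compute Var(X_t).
Var(X_t) = 12*exp(10*t/3)/5 - 12/5

The variance V(t) = Var(X_t) satisfies V'(t) = 2 a V(t) + c^2 with V(0) = 0 (drift coefficient is linear in X, diffusion is constant). With a = 5/3, c = 2*sqrt(2), the solution is
  V(t) = (c^2 / (2 a)) * (exp(2 a t) - 1)
       = ((2*sqrt(2))^2 / (2*(5/3))) * (exp((10/3) t) - 1)
       = 12*exp(10*t/3)/5 - 12/5.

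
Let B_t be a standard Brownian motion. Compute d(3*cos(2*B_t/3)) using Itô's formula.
d(3*cos(2*B_t/3)) = (-2*cos(2*B_t/3)/3) dt + (-2*sin(2*B_t/3)) dB_t

Itô's formula for f(B_t) gives d f(B_t) = f'(B_t) dB_t + (1/2) f''(B_t) dt. Compute derivatives of f(x) = 3*cos(2*x/3):
  f'(x)  = -2*sin(2*x/3)
  f''(x) = -4*cos(2*x/3)/3
Substitute x = B_t and multiply the f'' term by 1/2:
  drift     = (1/2) * (-4*cos(2*x/3)/3) evaluated at B_t = -2*cos(2*B_t/3)/3
  diffusion = (-2*sin(2*x/3)) evaluated at B_t = -2*sin(2*B_t/3)
Therefore d(3*cos(2*B_t/3)) = (-2*cos(2*B_t/3)/3) dt + (-2*sin(2*B_t/3)) dB_t.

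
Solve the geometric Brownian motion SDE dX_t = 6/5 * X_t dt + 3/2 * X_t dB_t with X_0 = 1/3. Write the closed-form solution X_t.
X_t = 1/3 * exp((3/40) * t + (3/2) * B_t)

For GBM dX = mu X dt + sigma X dB with X_0 = x_0, apply Itô to Y = log X: dY = (mu - sigma^2/2) dt + sigma dB, so Y_t = log(x_0) + (mu - sigma^2/2) t + sigma B_t and hence X_t = x_0 * exp((mu - sigma^2/2) t + sigma B_t).
With mu = 6/5, sigma = 3/2, x_0 = 1/3, this gives:
  X_t = 1/3 * exp((3/40) * t + (3/2) * B_t).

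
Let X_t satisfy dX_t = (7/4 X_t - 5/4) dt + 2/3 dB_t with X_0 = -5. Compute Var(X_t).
Var(X_t) = 8*exp(7*t/2)/63 - 8/63

The variance V(t) = Var(X_t) satisfies V'(t) = 2 a V(t) + c^2 with V(0) = 0 (drift coefficient is linear in X, diffusion is constant). With a = 7/4, c = 2/3, the solution is
  V(t) = (c^2 / (2 a)) * (exp(2 a t) - 1)
       = ((2/3)^2 / (2*(7/4))) * (exp((7/2) t) - 1)
       = 8*exp(7*t/2)/63 - 8/63.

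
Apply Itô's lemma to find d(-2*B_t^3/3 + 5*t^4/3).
d(-2*B_t^3/3 + 5*t^4/3) = (-2*B_t + 20*t^3/3) dt + (-2*B_t^2) dB_t

Itô's formula for f(t, x): d f(t, B_t) = (f_t + (1/2) f_xx) dt + f_x dB_t. Compute partials of f(t, x) = 5*t^4/3 - 2*x^3/3:
  f_t(t,x)  = 20*t^3/3
  f_x(t,x)  = -2*x^2
  f_xx(t,x) = -4*x
Assemble drift = f_t + (1/2) f_xx = 20*t^3/3 - 2*x and diffusion = f_x = -2*x^2. Substituting x = B_t:
  d(-2*B_t^3/3 + 5*t^4/3) = (-2*B_t + 20*t^3/3) dt + (-2*B_t^2) dB_t.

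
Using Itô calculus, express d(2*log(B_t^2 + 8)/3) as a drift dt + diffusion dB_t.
d(2*log(B_t^2 + 8)/3) = (2*(8 - B_t^2)/(3*(B_t^2 + 8)^2)) dt + (4*B_t/(3*(B_t^2 + 8))) dB_t

Itô's formula for f(B_t) gives d f(B_t) = f'(B_t) dB_t + (1/2) f''(B_t) dt. Compute derivatives of f(x) = 2*log(x^2 + 8)/3:
  f'(x)  = 4*x/(3*(x^2 + 8))
  f''(x) = 4*(8 - x^2)/(3*(x^2 + 8)^2)
Substitute x = B_t and multiply the f'' term by 1/2:
  drift     = (1/2) * (4*(8 - x^2)/(3*(x^2 + 8)^2)) evaluated at B_t = 2*(8 - B_t^2)/(3*(B_t^2 + 8)^2)
  diffusion = (4*x/(3*(x^2 + 8))) evaluated at B_t = 4*B_t/(3*(B_t^2 + 8))
Therefore d(2*log(B_t^2 + 8)/3) = (2*(8 - B_t^2)/(3*(B_t^2 + 8)^2)) dt + (4*B_t/(3*(B_t^2 + 8))) dB_t.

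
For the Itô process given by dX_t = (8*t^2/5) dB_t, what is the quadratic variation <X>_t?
<X>_t = 64*t^5/125

For an Itô process dX_t = a(t) dt + b(t) dB_t, the quadratic variation is <X>_t = int_0^t b(s)^2 ds (the drift term does not contribute). Here b(s) = 8*s^2/5, so
  b(s)^2 = 64*s^4/25.
Integrating from 0 to t:
  <X>_t = int_0^t (64*s^4/25) ds = 64*t^5/125.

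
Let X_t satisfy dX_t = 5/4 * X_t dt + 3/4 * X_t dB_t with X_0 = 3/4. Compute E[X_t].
E[X_t] = 3*exp(5*t/4)/4

For GBM dX = mu X dt + sigma X dB with X_0 = x_0, apply Itô to Y = log X: dY = (mu - sigma^2/2) dt + sigma dB, so Y_t = log(x_0) + (mu - sigma^2/2) t + sigma B_t and hence X_t = x_0 * exp((mu - sigma^2/2) t + sigma B_t).
With mu = 5/4, sigma = 3/4, x_0 = 3/4, this gives:
  X_t = 3/4 * exp((31/32) * t + (3/4) * B_t).
Since sigma*B_t ~ Normal(0, sigma^2 t), E[exp(sigma*B_t)] = exp(sigma^2 t / 2); so E[X_t] = x_0 * exp((mu - sigma^2/2) t) * exp(sigma^2 t / 2) = x_0 * exp(mu t) = 3*exp(5*t/4)/4.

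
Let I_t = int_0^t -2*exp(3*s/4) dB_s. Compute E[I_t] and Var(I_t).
E[I_t] = 0; Var(I_t) = 8*exp(3*t/2)/3 - 8/3

The Itô integral of a deterministic integrand f(s) has mean 0 because each increment f(s) * (B_{s+ds} - B_s) has mean 0. By the Itô isometry:
  Var( int_0^t f(s) dB_s ) = E[ (int_0^t f(s) dB_s)^2 ] = int_0^t f(s)^2 ds.
Here f(s) = -2*exp(3*s/4), so f(s)^2 = 4*exp(3*s/2). Integrate:
  int_0^t (4*exp(3*s/2)) ds = 8*exp(3*t/2)/3 - 8/3.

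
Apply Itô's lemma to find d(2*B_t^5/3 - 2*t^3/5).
d(2*B_t^5/3 - 2*t^3/5) = (20*B_t^3/3 - 6*t^2/5) dt + (10*B_t^4/3) dB_t

Itô's formula for f(t, x): d f(t, B_t) = (f_t + (1/2) f_xx) dt + f_x dB_t. Compute partials of f(t, x) = -2*t^3/5 + 2*x^5/3:
  f_t(t,x)  = -6*t^2/5
  f_x(t,x)  = 10*x^4/3
  f_xx(t,x) = 40*x^3/3
Assemble drift = f_t + (1/2) f_xx = -6*t^2/5 + 20*x^3/3 and diffusion = f_x = 10*x^4/3. Substituting x = B_t:
  d(2*B_t^5/3 - 2*t^3/5) = (20*B_t^3/3 - 6*t^2/5) dt + (10*B_t^4/3) dB_t.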